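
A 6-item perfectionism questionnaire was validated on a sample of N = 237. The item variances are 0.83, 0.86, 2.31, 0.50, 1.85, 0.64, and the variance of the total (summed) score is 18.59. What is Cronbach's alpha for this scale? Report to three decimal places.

α = 0.749

Σσᵢ² = 0.83 + 0.86 + 2.31 + 0.50 + 1.85 + 0.64 = 6.99
α = (k/(k−1))·(1 − Σσᵢ²/total variance) = (6/5)·(1 − 6.99/18.59) = 0.749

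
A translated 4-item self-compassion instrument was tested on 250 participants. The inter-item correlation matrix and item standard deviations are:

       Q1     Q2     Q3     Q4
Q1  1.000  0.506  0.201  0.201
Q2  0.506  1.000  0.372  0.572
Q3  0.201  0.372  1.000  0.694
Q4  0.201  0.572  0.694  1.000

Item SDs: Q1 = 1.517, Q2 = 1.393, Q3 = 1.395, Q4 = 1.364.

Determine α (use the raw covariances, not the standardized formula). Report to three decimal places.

α = 0.741

Σσ²ᵢ = 1.517² + 1.393² + 1.395² + 1.364² = 8.0483
Covariances σ_ij = r_ij · s_i · s_j:
  σ(Q1,Q2) = 0.506 × 1.517 × 1.393 = 1.0693
  σ(Q1,Q3) = 0.201 × 1.517 × 1.395 = 0.4254
  σ(Q1,Q4) = 0.201 × 1.517 × 1.364 = 0.4159
  σ(Q2,Q3) = 0.372 × 1.393 × 1.395 = 0.7229
  σ(Q2,Q4) = 0.572 × 1.393 × 1.364 = 1.0868
  σ(Q3,Q4) = 0.694 × 1.395 × 1.364 = 1.3205
σ²_T = Σσ²ᵢ + 2·Σσ_ij = 8.0483 + 2 × 5.0408 = 18.1299
α = (4/3)·(1 − 8.0483/18.1299) = 0.741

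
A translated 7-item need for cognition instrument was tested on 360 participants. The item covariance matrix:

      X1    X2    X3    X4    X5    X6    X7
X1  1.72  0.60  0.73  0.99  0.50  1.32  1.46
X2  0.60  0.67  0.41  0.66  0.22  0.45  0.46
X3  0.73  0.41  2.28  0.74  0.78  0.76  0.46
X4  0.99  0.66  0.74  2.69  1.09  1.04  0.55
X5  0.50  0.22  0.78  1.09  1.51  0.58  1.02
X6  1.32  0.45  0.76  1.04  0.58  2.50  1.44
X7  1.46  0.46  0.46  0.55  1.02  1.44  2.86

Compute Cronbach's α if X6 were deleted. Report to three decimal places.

Remaining items: X1, X2, X3, X4, X5, X7 (k = 6).
sum of item variances = 1.72 + 0.67 + 2.28 + 2.69 + 1.51 + 2.86 = 11.73
σ²_T = 11.73 + 2 × 10.67 = 33.07
α (item deleted) = (6/5)·(1 − 11.73/33.07) = 0.774

α = 0.774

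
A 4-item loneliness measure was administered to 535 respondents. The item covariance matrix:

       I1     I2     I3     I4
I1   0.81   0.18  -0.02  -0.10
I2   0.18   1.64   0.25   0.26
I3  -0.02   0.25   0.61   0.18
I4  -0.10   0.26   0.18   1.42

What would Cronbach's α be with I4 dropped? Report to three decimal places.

Cronbach's α = 0.317

Remaining items: I1, I2, I3 (k = 3).
ΣVar(i) = 0.81 + 1.64 + 0.61 = 3.06
σ²_T = 3.06 + 2 × 0.41 = 3.88
α (item deleted) = (3/2)·(1 − 3.06/3.88) = 0.317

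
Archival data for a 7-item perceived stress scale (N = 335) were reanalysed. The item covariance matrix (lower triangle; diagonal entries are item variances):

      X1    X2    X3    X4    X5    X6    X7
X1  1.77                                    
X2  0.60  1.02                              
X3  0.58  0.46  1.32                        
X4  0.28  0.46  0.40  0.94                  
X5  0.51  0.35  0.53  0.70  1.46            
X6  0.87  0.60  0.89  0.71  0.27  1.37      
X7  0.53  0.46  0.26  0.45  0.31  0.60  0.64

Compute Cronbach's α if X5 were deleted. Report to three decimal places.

α = 0.837

Remaining items: X1, X2, X3, X4, X6, X7 (k = 6).
sum of item variances = 1.77 + 1.02 + 1.32 + 0.94 + 1.37 + 0.64 = 7.06
σ²_T = 7.06 + 2 × 8.15 = 23.36
α (item deleted) = (6/5)·(1 − 7.06/23.36) = 0.837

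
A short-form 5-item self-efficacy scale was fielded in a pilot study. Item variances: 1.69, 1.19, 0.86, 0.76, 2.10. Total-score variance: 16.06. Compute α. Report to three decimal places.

Σσᵢ² = 1.69 + 1.19 + 0.86 + 0.76 + 2.10 = 6.60
α = (k/(k−1))·(1 − Σσᵢ²/total variance) = (5/4)·(1 − 6.60/16.06) = 0.736

α = 0.736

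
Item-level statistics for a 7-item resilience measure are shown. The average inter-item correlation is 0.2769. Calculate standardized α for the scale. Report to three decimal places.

Standardized α = k·r̄ / (1 + (k−1)·r̄) = 7 × 0.2769 / (1 + 6 × 0.2769)
  = 1.9383 / 2.6614 = 0.728

standardized α = 0.728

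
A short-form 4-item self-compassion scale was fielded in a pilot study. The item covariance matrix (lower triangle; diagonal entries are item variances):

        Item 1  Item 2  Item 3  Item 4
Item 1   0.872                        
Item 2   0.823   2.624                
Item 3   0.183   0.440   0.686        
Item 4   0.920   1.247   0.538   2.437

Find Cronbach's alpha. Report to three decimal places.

Cronbach's alpha = 0.742

ΣVar(i) = 0.872 + 2.624 + 0.686 + 2.437 = 6.619
Sum of the distinct covariances = 4.151
σ²_total = 6.619 + 2 × 4.151 = 14.921
α = (k/(k−1))·(1 − ΣVar(i)/σ²_total) = (4/3)·(1 − 6.619/14.921) = 0.742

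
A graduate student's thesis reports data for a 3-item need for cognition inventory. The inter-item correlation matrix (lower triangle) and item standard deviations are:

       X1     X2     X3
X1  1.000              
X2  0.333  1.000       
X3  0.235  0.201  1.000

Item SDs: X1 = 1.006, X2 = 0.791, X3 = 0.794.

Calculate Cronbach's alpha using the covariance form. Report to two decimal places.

Cronbach's alpha = 0.51

Σσ²ᵢ = 1.006² + 0.791² + 0.794² = 2.2682
Covariances σ_ij = r_ij · s_i · s_j:
  σ(X1,X2) = 0.333 × 1.006 × 0.791 = 0.2650
  σ(X1,X3) = 0.235 × 1.006 × 0.794 = 0.1877
  σ(X2,X3) = 0.201 × 0.791 × 0.794 = 0.1262
σ²_T = Σσ²ᵢ + 2·Σσ_ij = 2.2682 + 2 × 0.5789 = 3.4260
α = (3/2)·(1 − 2.2682/3.4260) = 0.51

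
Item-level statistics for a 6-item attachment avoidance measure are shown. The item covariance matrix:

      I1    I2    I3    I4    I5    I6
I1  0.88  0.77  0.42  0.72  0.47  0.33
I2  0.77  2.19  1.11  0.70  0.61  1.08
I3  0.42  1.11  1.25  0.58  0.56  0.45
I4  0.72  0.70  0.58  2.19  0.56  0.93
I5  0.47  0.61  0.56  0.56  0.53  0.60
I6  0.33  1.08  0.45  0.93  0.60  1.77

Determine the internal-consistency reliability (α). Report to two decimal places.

Σσ²ᵢ = 0.88 + 2.19 + 1.25 + 2.19 + 0.53 + 1.77 = 8.81
Sum of off-diagonal covariances = 9.89
σ²_T = 8.81 + 2 × 9.89 = 28.59
α = (k/(k−1))·(1 − Σσ²ᵢ/σ²_T) = (6/5)·(1 − 8.81/28.59) = 0.83

α = 0.83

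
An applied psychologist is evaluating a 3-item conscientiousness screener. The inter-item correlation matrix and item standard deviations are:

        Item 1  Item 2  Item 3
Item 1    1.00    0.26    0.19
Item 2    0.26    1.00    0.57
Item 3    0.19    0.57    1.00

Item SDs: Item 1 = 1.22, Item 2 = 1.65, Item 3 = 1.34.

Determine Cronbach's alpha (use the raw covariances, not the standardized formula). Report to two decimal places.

Σσ²ᵢ = 1.22² + 1.65² + 1.34² = 6.0065
Covariances σ_ij = r_ij · s_i · s_j:
  σ(Item 1,Item 2) = 0.26 × 1.22 × 1.65 = 0.5234
  σ(Item 1,Item 3) = 0.19 × 1.22 × 1.34 = 0.3106
  σ(Item 2,Item 3) = 0.57 × 1.65 × 1.34 = 1.2603
σ²_T = Σσ²ᵢ + 2·Σσ_ij = 6.0065 + 2 × 2.0943 = 10.1951
α = (3/2)·(1 − 6.0065/10.1951) = 0.62

α = 0.62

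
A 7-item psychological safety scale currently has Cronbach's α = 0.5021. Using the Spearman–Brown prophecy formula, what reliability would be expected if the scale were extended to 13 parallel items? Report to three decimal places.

Length factor m = 13/7 = 1.8571
α' = m·α / (1 + (m−1)·α)
   = 13/7 × 0.5021 / (1 + (13/7 − 1) × 0.5021)
   = 0.9325 / 1.4304 = 0.652

predicted reliability = 0.652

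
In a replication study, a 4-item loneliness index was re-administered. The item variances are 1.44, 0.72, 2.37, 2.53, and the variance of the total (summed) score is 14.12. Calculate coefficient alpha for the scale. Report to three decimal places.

coefficient alpha = 0.667

ΣVar(i) = 1.44 + 0.72 + 2.37 + 2.53 = 7.06
α = (k/(k−1))·(1 − ΣVar(i)/σ²_T) = (4/3)·(1 − 7.06/14.12) = 0.667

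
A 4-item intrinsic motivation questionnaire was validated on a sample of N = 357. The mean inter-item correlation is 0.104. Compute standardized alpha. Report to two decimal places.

standardized alpha = 0.32

Standardized α = k·r̄ / (1 + (k−1)·r̄) = 4 × 0.104 / (1 + 3 × 0.104)
  = 0.4160 / 1.3120 = 0.32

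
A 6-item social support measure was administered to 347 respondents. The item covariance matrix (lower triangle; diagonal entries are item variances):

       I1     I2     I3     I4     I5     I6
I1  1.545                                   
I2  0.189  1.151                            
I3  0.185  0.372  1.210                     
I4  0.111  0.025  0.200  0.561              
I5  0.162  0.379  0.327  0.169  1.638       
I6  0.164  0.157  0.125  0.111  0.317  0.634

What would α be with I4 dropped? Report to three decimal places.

Remaining items: I1, I2, I3, I5, I6 (k = 5).
ΣVar(i) = 1.545 + 1.151 + 1.210 + 1.638 + 0.634 = 6.178
total variance = 6.178 + 2 × 2.377 = 10.932
α (item deleted) = (5/4)·(1 − 6.178/10.932) = 0.544

α = 0.544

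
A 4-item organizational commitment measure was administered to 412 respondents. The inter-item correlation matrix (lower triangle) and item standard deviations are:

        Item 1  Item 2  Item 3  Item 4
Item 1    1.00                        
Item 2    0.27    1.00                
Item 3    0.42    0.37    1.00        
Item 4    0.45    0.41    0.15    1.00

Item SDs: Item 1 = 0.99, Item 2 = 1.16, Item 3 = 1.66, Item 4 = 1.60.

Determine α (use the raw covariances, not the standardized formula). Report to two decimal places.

Σσ²ᵢ = 0.99² + 1.16² + 1.66² + 1.60² = 7.6413
Covariances σ_ij = r_ij · s_i · s_j:
  σ(Item 1,Item 2) = 0.27 × 0.99 × 1.16 = 0.3101
  σ(Item 1,Item 3) = 0.42 × 0.99 × 1.66 = 0.6902
  σ(Item 1,Item 4) = 0.45 × 0.99 × 1.60 = 0.7128
  σ(Item 2,Item 3) = 0.37 × 1.16 × 1.66 = 0.7125
  σ(Item 2,Item 4) = 0.41 × 1.16 × 1.60 = 0.7610
  σ(Item 3,Item 4) = 0.15 × 1.66 × 1.60 = 0.3984
σ²_T = Σσ²ᵢ + 2·Σσ_ij = 7.6413 + 2 × 3.5850 = 14.8113
α = (4/3)·(1 − 7.6413/14.8113) = 0.65

α = 0.65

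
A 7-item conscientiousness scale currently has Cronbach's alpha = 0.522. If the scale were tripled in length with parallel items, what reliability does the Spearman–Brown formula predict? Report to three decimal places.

Length factor m = 3
α' = m·α / (1 + (m−1)·α)
   = 3 × 0.522 / (1 + (3 − 1) × 0.522)
   = 1.5660 / 2.0440 = 0.766

predicted reliability = 0.766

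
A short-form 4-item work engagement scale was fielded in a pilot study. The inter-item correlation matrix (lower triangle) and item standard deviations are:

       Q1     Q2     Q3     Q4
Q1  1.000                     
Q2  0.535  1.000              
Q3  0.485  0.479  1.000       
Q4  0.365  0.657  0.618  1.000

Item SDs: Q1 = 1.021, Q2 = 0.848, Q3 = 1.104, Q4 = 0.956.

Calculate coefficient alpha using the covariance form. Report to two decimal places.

α = 0.81

Σσ²ᵢ = 1.021² + 0.848² + 1.104² + 0.956² = 3.8943
Covariances σ_ij = r_ij · s_i · s_j:
  σ(Q1,Q2) = 0.535 × 1.021 × 0.848 = 0.4632
  σ(Q1,Q3) = 0.485 × 1.021 × 1.104 = 0.5467
  σ(Q1,Q4) = 0.365 × 1.021 × 0.956 = 0.3563
  σ(Q2,Q3) = 0.479 × 0.848 × 1.104 = 0.4484
  σ(Q2,Q4) = 0.657 × 0.848 × 0.956 = 0.5326
  σ(Q3,Q4) = 0.618 × 1.104 × 0.956 = 0.6523
σ²_T = Σσ²ᵢ + 2·Σσ_ij = 3.8943 + 2 × 2.9995 = 9.8933
α = (4/3)·(1 − 3.8943/9.8933) = 0.81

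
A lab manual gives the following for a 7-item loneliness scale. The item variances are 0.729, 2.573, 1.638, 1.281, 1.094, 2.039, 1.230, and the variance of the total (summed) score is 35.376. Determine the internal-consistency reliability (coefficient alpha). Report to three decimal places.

sum of item variances = 0.729 + 2.573 + 1.638 + 1.281 + 1.094 + 2.039 + 1.230 = 10.584
α = (k/(k−1))·(1 − sum of item variances/total variance) = (7/6)·(1 − 10.584/35.376) = 0.818

α = 0.818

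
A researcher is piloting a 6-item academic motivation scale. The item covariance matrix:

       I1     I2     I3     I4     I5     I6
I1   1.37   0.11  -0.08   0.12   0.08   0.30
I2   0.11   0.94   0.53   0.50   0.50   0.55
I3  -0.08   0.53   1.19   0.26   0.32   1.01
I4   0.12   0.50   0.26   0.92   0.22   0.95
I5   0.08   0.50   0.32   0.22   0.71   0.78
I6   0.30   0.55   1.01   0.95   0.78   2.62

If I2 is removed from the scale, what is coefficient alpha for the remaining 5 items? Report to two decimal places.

α = 0.67

Remaining items: I1, I3, I4, I5, I6 (k = 5).
sum of item variances = 1.37 + 1.19 + 0.92 + 0.71 + 2.62 = 6.81
Var(T) = 6.81 + 2 × 3.96 = 14.73
α (item deleted) = (5/4)·(1 − 6.81/14.73) = 0.67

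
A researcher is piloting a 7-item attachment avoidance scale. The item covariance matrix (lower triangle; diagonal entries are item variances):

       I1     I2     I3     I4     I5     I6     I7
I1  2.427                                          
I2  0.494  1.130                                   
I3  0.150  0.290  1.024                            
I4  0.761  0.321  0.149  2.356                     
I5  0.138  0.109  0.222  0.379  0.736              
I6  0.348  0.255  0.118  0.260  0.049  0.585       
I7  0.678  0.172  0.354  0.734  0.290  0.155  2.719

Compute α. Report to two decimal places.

α = 0.63

ΣVar(i) = 2.427 + 1.130 + 1.024 + 2.356 + 0.736 + 0.585 + 2.719 = 10.977
Sum of the distinct covariances = 6.426
total variance = 10.977 + 2 × 6.426 = 23.829
α = (k/(k−1))·(1 − ΣVar(i)/total variance) = (7/6)·(1 − 10.977/23.829) = 0.63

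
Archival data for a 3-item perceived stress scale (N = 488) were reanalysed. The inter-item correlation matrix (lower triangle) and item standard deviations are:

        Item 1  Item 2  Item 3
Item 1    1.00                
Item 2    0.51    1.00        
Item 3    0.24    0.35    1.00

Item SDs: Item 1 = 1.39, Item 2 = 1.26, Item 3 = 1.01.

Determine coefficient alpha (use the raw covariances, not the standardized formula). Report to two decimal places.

coefficient alpha = 0.64

Σσ²ᵢ = 1.39² + 1.26² + 1.01² = 4.5398
Covariances σ_ij = r_ij · s_i · s_j:
  σ(Item 1,Item 2) = 0.51 × 1.39 × 1.26 = 0.8932
  σ(Item 1,Item 3) = 0.24 × 1.39 × 1.01 = 0.3369
  σ(Item 2,Item 3) = 0.35 × 1.26 × 1.01 = 0.4454
σ²_T = Σσ²ᵢ + 2·Σσ_ij = 4.5398 + 2 × 1.6755 = 7.8908
α = (3/2)·(1 − 4.5398/7.8908) = 0.64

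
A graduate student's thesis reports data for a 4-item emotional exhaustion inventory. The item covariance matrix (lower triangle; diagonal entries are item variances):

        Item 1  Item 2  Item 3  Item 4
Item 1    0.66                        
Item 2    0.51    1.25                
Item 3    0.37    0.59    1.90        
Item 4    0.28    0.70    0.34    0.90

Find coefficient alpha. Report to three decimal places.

ΣVar(i) = 0.66 + 1.25 + 1.90 + 0.90 = 4.71
Σ_{i<j} σ_ij = 2.79
σ²_total = 4.71 + 2 × 2.79 = 10.29
α = (k/(k−1))·(1 − ΣVar(i)/σ²_total) = (4/3)·(1 − 4.71/10.29) = 0.723

α = 0.723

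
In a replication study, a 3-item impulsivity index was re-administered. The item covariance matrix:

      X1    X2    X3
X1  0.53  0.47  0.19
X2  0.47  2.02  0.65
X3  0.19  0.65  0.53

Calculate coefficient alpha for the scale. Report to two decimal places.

sum of item variances = 0.53 + 2.02 + 0.53 = 3.08
Sum of off-diagonal covariances = 1.31
Var(T) = 3.08 + 2 × 1.31 = 5.70
α = (k/(k−1))·(1 − sum of item variances/Var(T)) = (3/2)·(1 − 3.08/5.70) = 0.69

coefficient alpha = 0.69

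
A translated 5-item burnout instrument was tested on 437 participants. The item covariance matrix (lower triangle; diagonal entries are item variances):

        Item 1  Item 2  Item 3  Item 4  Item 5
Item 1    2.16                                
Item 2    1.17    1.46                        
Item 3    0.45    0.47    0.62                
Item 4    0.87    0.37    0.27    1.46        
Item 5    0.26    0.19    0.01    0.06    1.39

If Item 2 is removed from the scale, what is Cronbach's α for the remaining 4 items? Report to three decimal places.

α = 0.541

Remaining items: Item 1, Item 3, Item 4, Item 5 (k = 4).
sum of item variances = 2.16 + 0.62 + 1.46 + 1.39 = 5.63
total variance = 5.63 + 2 × 1.92 = 9.47
α (item deleted) = (4/3)·(1 − 5.63/9.47) = 0.541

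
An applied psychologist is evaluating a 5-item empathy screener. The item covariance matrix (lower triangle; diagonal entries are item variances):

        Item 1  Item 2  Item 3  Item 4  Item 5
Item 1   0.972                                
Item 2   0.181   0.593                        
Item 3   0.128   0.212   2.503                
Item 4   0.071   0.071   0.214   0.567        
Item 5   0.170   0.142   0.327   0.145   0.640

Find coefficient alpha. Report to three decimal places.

α = 0.483

Σσᵢ² = 0.972 + 0.593 + 2.503 + 0.567 + 0.640 = 5.275
Sum of the distinct covariances = 1.661
Var(T) = 5.275 + 2 × 1.661 = 8.597
α = (k/(k−1))·(1 − Σσᵢ²/Var(T)) = (5/4)·(1 − 5.275/8.597) = 0.483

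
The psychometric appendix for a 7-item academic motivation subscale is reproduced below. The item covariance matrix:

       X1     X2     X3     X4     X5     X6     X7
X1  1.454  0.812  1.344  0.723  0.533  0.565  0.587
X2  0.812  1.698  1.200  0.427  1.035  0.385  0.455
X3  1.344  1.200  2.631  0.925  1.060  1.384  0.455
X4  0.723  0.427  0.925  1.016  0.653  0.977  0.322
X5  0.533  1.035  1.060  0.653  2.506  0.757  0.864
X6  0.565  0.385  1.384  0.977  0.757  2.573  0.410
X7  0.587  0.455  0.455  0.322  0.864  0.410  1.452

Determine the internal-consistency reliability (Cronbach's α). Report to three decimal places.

α = 0.822

ΣVar(i) = 1.454 + 1.698 + 2.631 + 1.016 + 2.506 + 2.573 + 1.452 = 13.330
Σ_{i<j} σ_ij = 15.873
total variance = 13.330 + 2 × 15.873 = 45.076
α = (k/(k−1))·(1 − ΣVar(i)/total variance) = (7/6)·(1 − 13.330/45.076) = 0.822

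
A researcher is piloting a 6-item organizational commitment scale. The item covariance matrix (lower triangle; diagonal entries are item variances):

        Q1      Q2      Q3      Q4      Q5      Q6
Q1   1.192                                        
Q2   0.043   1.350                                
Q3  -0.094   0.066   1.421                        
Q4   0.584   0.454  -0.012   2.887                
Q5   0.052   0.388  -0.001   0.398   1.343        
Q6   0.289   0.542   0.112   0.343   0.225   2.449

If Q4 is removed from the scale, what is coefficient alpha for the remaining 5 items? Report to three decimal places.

Remaining items: Q1, Q2, Q3, Q5, Q6 (k = 5).
sum of item variances = 1.192 + 1.350 + 1.421 + 1.343 + 2.449 = 7.755
σ²_T = 7.755 + 2 × 1.622 = 10.999
α (item deleted) = (5/4)·(1 − 7.755/10.999) = 0.369

coefficient alpha = 0.369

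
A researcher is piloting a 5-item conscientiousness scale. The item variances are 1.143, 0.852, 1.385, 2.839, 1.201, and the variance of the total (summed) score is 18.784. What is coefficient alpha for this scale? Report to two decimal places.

ΣVar(i) = 1.143 + 0.852 + 1.385 + 2.839 + 1.201 = 7.420
α = (k/(k−1))·(1 − ΣVar(i)/total variance) = (5/4)·(1 − 7.420/18.784) = 0.76

α = 0.76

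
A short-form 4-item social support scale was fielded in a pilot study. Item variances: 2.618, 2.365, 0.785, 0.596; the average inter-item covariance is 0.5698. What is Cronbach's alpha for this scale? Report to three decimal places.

ΣVar(i) = 2.618 + 2.365 + 0.785 + 0.596 = 6.364
Sum of the 6 distinct covariances = 6 × 0.5698 = 3.4188
total variance = ΣVar(i) + 2·Σcov = 6.364 + 2 × 3.4188 = 13.2016
α = (4/3)·(1 − 6.364/13.2016) = 0.691

Cronbach's alpha = 0.691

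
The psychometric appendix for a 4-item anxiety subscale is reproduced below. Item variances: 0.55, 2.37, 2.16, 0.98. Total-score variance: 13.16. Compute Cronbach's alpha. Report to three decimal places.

Cronbach's alpha = 0.719

Σσᵢ² = 0.55 + 2.37 + 2.16 + 0.98 = 6.06
α = (k/(k−1))·(1 − Σσᵢ²/σ²_T) = (4/3)·(1 − 6.06/13.16) = 0.719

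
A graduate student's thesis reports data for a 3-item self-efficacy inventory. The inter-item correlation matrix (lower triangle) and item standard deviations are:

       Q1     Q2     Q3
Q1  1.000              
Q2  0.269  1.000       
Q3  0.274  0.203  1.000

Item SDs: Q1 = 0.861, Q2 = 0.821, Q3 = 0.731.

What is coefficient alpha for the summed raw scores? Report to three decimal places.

coefficient alpha = 0.498

Σσ²ᵢ = 0.861² + 0.821² + 0.731² = 1.9497
Covariances σ_ij = r_ij · s_i · s_j:
  σ(Q1,Q2) = 0.269 × 0.861 × 0.821 = 0.1902
  σ(Q1,Q3) = 0.274 × 0.861 × 0.731 = 0.1725
  σ(Q2,Q3) = 0.203 × 0.821 × 0.731 = 0.1218
σ²_T = Σσ²ᵢ + 2·Σσ_ij = 1.9497 + 2 × 0.4845 = 2.9187
α = (3/2)·(1 − 1.9497/2.9187) = 0.498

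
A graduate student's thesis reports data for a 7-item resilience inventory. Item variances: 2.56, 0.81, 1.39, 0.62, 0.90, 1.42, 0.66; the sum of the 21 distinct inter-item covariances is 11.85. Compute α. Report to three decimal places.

α = 0.862

sum of item variances = 2.56 + 0.81 + 1.39 + 0.62 + 0.90 + 1.42 + 0.66 = 8.36
Sum of distinct covariances = 11.85
σ²_total = sum of item variances + 2·Σcov = 8.36 + 2 × 11.85 = 32.06
α = (7/6)·(1 − 8.36/32.06) = 0.862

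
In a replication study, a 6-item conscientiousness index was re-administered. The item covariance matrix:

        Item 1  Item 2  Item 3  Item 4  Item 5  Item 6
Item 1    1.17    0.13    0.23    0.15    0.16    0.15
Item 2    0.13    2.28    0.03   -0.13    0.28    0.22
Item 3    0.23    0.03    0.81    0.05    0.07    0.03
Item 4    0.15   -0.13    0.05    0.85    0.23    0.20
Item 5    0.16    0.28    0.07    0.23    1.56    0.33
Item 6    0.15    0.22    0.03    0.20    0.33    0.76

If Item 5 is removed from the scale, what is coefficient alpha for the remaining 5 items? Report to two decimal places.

α = 0.33

Remaining items: Item 1, Item 2, Item 3, Item 4, Item 6 (k = 5).
Σσᵢ² = 1.17 + 2.28 + 0.81 + 0.85 + 0.76 = 5.87
total variance = 5.87 + 2 × 1.06 = 7.99
α (item deleted) = (5/4)·(1 − 5.87/7.99) = 0.33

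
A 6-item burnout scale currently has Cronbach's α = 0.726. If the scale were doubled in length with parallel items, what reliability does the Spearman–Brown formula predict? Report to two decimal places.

Length factor m = 2
α' = m·α / (1 + (m−1)·α)
   = 2 × 0.726 / (1 + (2 − 1) × 0.726)
   = 1.4520 / 1.7260 = 0.84

predicted reliability = 0.84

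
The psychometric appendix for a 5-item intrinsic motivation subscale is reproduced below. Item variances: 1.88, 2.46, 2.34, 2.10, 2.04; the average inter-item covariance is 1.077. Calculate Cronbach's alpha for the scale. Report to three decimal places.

Σσᵢ² = 1.88 + 2.46 + 2.34 + 2.10 + 2.04 = 10.82
Sum of the 10 distinct covariances = 10 × 1.077 = 10.770
total variance = Σσᵢ² + 2·Σcov = 10.82 + 2 × 10.770 = 32.360
α = (5/4)·(1 − 10.82/32.360) = 0.832

Cronbach's alpha = 0.832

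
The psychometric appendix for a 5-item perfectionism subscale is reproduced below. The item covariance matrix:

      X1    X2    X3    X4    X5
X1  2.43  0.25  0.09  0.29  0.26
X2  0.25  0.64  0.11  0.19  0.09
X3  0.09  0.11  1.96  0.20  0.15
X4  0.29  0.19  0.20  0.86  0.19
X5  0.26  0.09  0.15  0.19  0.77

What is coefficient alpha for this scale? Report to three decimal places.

coefficient alpha = 0.442

Σσᵢ² = 2.43 + 0.64 + 1.96 + 0.86 + 0.77 = 6.66
Sum of the distinct covariances = 1.82
σ²_T = 6.66 + 2 × 1.82 = 10.30
α = (k/(k−1))·(1 − Σσᵢ²/σ²_T) = (5/4)·(1 − 6.66/10.30) = 0.442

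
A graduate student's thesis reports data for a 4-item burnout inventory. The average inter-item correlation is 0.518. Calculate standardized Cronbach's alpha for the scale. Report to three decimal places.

standardized Cronbach's alpha = 0.811

Standardized α = k·r̄ / (1 + (k−1)·r̄) = 4 × 0.518 / (1 + 3 × 0.518)
  = 2.0720 / 2.5540 = 0.811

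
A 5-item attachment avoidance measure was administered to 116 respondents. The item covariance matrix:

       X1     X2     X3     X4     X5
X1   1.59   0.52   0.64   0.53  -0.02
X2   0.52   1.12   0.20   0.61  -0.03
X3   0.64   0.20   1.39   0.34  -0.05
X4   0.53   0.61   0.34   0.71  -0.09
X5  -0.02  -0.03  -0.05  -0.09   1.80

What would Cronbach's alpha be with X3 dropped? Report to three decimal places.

α = 0.491

Remaining items: X1, X2, X4, X5 (k = 4).
Σσᵢ² = 1.59 + 1.12 + 0.71 + 1.80 = 5.22
Var(T) = 5.22 + 2 × 1.52 = 8.26
α (item deleted) = (4/3)·(1 − 5.22/8.26) = 0.491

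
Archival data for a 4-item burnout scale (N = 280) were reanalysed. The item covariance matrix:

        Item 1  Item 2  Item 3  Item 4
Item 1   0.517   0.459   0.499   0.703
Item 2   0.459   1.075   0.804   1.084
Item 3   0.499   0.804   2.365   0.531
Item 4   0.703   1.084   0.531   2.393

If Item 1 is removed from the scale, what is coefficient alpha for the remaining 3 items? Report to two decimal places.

Remaining items: Item 2, Item 3, Item 4 (k = 3).
Σσᵢ² = 1.075 + 2.365 + 2.393 = 5.833
σ²_total = 5.833 + 2 × 2.419 = 10.671
α (item deleted) = (3/2)·(1 − 5.833/10.671) = 0.68

α = 0.68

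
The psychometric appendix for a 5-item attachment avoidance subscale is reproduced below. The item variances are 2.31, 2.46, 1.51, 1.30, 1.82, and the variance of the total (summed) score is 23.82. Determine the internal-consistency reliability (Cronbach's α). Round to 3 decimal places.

α = 0.757

Σσ²ᵢ = 2.31 + 2.46 + 1.51 + 1.30 + 1.82 = 9.40
α = (k/(k−1))·(1 − Σσ²ᵢ/Var(T)) = (5/4)·(1 − 9.40/23.82) = 0.757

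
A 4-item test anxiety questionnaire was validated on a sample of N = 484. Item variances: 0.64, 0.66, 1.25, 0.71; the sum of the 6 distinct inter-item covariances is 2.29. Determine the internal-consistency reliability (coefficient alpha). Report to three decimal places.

coefficient alpha = 0.779

sum of item variances = 0.64 + 0.66 + 1.25 + 0.71 = 3.26
Sum of distinct covariances = 2.29
σ²_total = sum of item variances + 2·Σcov = 3.26 + 2 × 2.29 = 7.84
α = (4/3)·(1 − 3.26/7.84) = 0.779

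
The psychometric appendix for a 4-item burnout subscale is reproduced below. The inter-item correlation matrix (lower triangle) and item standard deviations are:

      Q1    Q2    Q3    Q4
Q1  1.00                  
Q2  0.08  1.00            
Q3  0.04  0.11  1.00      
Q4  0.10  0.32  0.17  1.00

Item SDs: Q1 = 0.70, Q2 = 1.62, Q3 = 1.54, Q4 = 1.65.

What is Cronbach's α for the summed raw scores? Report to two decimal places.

Cronbach's α = 0.41

Σσ²ᵢ = 0.70² + 1.62² + 1.54² + 1.65² = 8.2085
Covariances σ_ij = r_ij · s_i · s_j:
  σ(Q1,Q2) = 0.08 × 0.70 × 1.62 = 0.0907
  σ(Q1,Q3) = 0.04 × 0.70 × 1.54 = 0.0431
  σ(Q1,Q4) = 0.10 × 0.70 × 1.65 = 0.1155
  σ(Q2,Q3) = 0.11 × 1.62 × 1.54 = 0.2744
  σ(Q2,Q4) = 0.32 × 1.62 × 1.65 = 0.8554
  σ(Q3,Q4) = 0.17 × 1.54 × 1.65 = 0.4320
σ²_T = Σσ²ᵢ + 2·Σσ_ij = 8.2085 + 2 × 1.8111 = 11.8307
α = (4/3)·(1 − 8.2085/11.8307) = 0.41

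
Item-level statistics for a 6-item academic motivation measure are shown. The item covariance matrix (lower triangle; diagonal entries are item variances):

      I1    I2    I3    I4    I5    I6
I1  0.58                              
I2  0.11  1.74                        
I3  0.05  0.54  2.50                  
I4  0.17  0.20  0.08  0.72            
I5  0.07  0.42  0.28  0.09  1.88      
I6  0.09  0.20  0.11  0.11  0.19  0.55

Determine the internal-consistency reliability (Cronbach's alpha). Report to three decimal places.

Σσ²ᵢ = 0.58 + 1.74 + 2.50 + 0.72 + 1.88 + 0.55 = 7.97
Σ_{i<j} σ_ij = 2.71
total variance = 7.97 + 2 × 2.71 = 13.39
α = (k/(k−1))·(1 − Σσ²ᵢ/total variance) = (6/5)·(1 − 7.97/13.39) = 0.486

Cronbach's alpha = 0.486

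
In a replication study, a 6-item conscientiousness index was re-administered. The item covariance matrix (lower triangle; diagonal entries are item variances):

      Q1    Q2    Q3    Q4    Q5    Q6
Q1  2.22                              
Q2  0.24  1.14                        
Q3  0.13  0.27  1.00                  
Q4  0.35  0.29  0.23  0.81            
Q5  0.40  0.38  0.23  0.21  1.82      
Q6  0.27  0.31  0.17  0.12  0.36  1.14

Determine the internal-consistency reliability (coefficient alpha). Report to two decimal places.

Σσ²ᵢ = 2.22 + 1.14 + 1.00 + 0.81 + 1.82 + 1.14 = 8.13
Σ_{i<j} σ_ij = 3.96
σ²_T = 8.13 + 2 × 3.96 = 16.05
α = (k/(k−1))·(1 − Σσ²ᵢ/σ²_T) = (6/5)·(1 − 8.13/16.05) = 0.59

α = 0.59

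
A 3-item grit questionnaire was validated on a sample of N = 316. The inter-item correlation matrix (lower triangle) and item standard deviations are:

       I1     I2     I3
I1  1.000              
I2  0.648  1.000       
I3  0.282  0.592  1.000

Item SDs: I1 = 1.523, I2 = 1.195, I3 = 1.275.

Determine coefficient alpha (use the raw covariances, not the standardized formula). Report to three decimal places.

α = 0.742

Σσ²ᵢ = 1.523² + 1.195² + 1.275² = 5.3732
Covariances σ_ij = r_ij · s_i · s_j:
  σ(I1,I2) = 0.648 × 1.523 × 1.195 = 1.1794
  σ(I1,I3) = 0.282 × 1.523 × 1.275 = 0.5476
  σ(I2,I3) = 0.592 × 1.195 × 1.275 = 0.9020
σ²_T = Σσ²ᵢ + 2·Σσ_ij = 5.3732 + 2 × 2.6290 = 10.6312
α = (3/2)·(1 − 5.3732/10.6312) = 0.742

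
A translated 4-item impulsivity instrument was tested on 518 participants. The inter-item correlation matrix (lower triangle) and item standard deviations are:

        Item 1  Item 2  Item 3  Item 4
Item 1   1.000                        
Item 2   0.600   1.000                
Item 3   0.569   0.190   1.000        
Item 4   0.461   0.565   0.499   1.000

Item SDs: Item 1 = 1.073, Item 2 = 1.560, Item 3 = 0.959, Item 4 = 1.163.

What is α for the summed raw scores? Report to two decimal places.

Σσ²ᵢ = 1.073² + 1.560² + 0.959² + 1.163² = 5.8572
Covariances σ_ij = r_ij · s_i · s_j:
  σ(Item 1,Item 2) = 0.600 × 1.073 × 1.560 = 1.0043
  σ(Item 1,Item 3) = 0.569 × 1.073 × 0.959 = 0.5855
  σ(Item 1,Item 4) = 0.461 × 1.073 × 1.163 = 0.5753
  σ(Item 2,Item 3) = 0.190 × 1.560 × 0.959 = 0.2842
  σ(Item 2,Item 4) = 0.565 × 1.560 × 1.163 = 1.0251
  σ(Item 3,Item 4) = 0.499 × 0.959 × 1.163 = 0.5565
σ²_T = Σσ²ᵢ + 2·Σσ_ij = 5.8572 + 2 × 4.0309 = 13.9190
α = (4/3)·(1 − 5.8572/13.9190) = 0.77

α = 0.77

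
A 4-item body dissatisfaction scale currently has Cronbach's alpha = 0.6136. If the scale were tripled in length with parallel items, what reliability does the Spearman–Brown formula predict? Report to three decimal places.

Length factor m = 3
α' = m·α / (1 + (m−1)·α)
   = 3 × 0.6136 / (1 + (3 − 1) × 0.6136)
   = 1.8408 / 2.2272 = 0.827

predicted reliability = 0.827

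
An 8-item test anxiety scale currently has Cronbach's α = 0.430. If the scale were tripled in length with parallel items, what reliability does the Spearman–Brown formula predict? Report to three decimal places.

Length factor m = 3
α' = m·α / (1 + (m−1)·α)
   = 3 × 0.430 / (1 + (3 − 1) × 0.430)
   = 1.2900 / 1.8600 = 0.694

predicted reliability = 0.694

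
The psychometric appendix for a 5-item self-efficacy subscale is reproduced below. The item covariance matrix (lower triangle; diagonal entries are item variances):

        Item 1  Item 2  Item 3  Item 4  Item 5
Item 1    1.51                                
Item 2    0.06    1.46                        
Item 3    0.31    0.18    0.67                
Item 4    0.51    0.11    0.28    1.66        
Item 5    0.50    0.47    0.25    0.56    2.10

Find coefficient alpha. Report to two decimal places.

coefficient alpha = 0.58

sum of item variances = 1.51 + 1.46 + 0.67 + 1.66 + 2.10 = 7.40
Σ_{i<j} σ_ij = 3.23
σ²_total = 7.40 + 2 × 3.23 = 13.86
α = (k/(k−1))·(1 − sum of item variances/σ²_total) = (5/4)·(1 − 7.40/13.86) = 0.58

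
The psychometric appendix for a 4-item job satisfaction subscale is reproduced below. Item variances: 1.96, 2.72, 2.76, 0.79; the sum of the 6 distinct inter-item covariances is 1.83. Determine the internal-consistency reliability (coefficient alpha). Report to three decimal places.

sum of item variances = 1.96 + 2.72 + 2.76 + 0.79 = 8.23
Sum of distinct covariances = 1.83
σ²_total = sum of item variances + 2·Σcov = 8.23 + 2 × 1.83 = 11.89
α = (4/3)·(1 − 8.23/11.89) = 0.410

α = 0.410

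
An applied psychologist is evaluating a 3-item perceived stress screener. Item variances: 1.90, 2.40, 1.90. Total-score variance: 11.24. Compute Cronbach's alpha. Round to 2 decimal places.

sum of item variances = 1.90 + 2.40 + 1.90 = 6.20
α = (k/(k−1))·(1 − sum of item variances/Var(T)) = (3/2)·(1 − 6.20/11.24) = 0.67

α = 0.67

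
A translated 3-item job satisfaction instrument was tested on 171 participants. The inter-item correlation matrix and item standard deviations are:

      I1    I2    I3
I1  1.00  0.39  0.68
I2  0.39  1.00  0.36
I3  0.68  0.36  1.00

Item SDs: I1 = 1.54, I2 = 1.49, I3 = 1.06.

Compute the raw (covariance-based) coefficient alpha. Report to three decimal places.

α = 0.711

Σσ²ᵢ = 1.54² + 1.49² + 1.06² = 5.7153
Covariances σ_ij = r_ij · s_i · s_j:
  σ(I1,I2) = 0.39 × 1.54 × 1.49 = 0.8949
  σ(I1,I3) = 0.68 × 1.54 × 1.06 = 1.1100
  σ(I2,I3) = 0.36 × 1.49 × 1.06 = 0.5686
σ²_T = Σσ²ᵢ + 2·Σσ_ij = 5.7153 + 2 × 2.5735 = 10.8623
α = (3/2)·(1 − 5.7153/10.8623) = 0.711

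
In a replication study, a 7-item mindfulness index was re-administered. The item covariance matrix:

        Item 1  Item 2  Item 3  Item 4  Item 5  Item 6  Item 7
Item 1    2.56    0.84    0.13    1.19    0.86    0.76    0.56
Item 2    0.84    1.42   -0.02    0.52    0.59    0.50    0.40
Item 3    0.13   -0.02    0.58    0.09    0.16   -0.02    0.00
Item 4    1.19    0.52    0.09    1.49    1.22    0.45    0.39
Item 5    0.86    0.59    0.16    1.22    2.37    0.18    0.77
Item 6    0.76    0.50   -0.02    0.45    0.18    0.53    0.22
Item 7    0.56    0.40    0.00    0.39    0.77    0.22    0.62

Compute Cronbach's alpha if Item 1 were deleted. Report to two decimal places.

Remaining items: Item 2, Item 3, Item 4, Item 5, Item 6, Item 7 (k = 6).
sum of item variances = 1.42 + 0.58 + 1.49 + 2.37 + 0.53 + 0.62 = 7.01
σ²_total = 7.01 + 2 × 5.45 = 17.91
α (item deleted) = (6/5)·(1 − 7.01/17.91) = 0.73

Cronbach's alpha = 0.73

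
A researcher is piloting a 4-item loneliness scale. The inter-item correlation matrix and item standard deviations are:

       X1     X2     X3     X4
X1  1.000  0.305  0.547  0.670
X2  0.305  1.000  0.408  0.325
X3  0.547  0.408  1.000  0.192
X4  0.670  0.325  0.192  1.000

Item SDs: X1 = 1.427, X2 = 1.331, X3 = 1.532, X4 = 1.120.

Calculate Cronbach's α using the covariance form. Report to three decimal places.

α = 0.731

Σσ²ᵢ = 1.427² + 1.331² + 1.532² + 1.120² = 7.4093
Covariances σ_ij = r_ij · s_i · s_j:
  σ(X1,X2) = 0.305 × 1.427 × 1.331 = 0.5793
  σ(X1,X3) = 0.547 × 1.427 × 1.532 = 1.1958
  σ(X1,X4) = 0.670 × 1.427 × 1.120 = 1.0708
  σ(X2,X3) = 0.408 × 1.331 × 1.532 = 0.8319
  σ(X2,X4) = 0.325 × 1.331 × 1.120 = 0.4845
  σ(X3,X4) = 0.192 × 1.532 × 1.120 = 0.3294
σ²_T = Σσ²ᵢ + 2·Σσ_ij = 7.4093 + 2 × 4.4917 = 16.3927
α = (4/3)·(1 − 7.4093/16.3927) = 0.731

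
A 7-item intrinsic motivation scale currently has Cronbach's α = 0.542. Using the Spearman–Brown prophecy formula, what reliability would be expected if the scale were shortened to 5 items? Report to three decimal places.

predicted reliability = 0.458

Length factor m = 5/7 = 0.7143
α' = m·α / (1 − (1−m)·α)
   = 5/7 × 0.542 / (1 − (1 − 5/7) × 0.542)
   = 0.3871 / 0.8451 = 0.458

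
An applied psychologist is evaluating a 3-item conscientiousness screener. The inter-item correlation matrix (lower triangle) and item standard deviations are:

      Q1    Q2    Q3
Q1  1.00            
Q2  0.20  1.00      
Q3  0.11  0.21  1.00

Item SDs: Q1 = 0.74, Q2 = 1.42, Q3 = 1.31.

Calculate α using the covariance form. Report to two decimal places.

α = 0.37

Σσ²ᵢ = 0.74² + 1.42² + 1.31² = 4.2801
Covariances σ_ij = r_ij · s_i · s_j:
  σ(Q1,Q2) = 0.20 × 0.74 × 1.42 = 0.2102
  σ(Q1,Q3) = 0.11 × 0.74 × 1.31 = 0.1066
  σ(Q2,Q3) = 0.21 × 1.42 × 1.31 = 0.3906
σ²_T = Σσ²ᵢ + 2·Σσ_ij = 4.2801 + 2 × 0.7074 = 5.6949
α = (3/2)·(1 − 4.2801/5.6949) = 0.37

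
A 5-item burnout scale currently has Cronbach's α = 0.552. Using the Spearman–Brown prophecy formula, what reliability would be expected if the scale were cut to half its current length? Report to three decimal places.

Length factor m = 1/2
α' = m·α / (1 − (1−m)·α)
   = 1/2 × 0.552 / (1 − (1 − 1/2) × 0.552)
   = 0.2760 / 0.7240 = 0.381

predicted reliability = 0.381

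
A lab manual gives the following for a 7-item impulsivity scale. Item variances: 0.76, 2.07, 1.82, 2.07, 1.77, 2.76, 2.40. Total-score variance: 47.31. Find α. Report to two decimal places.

α = 0.83

Σσ²ᵢ = 0.76 + 2.07 + 1.82 + 2.07 + 1.77 + 2.76 + 2.40 = 13.65
α = (k/(k−1))·(1 − Σσ²ᵢ/σ²_total) = (7/6)·(1 − 13.65/47.31) = 0.83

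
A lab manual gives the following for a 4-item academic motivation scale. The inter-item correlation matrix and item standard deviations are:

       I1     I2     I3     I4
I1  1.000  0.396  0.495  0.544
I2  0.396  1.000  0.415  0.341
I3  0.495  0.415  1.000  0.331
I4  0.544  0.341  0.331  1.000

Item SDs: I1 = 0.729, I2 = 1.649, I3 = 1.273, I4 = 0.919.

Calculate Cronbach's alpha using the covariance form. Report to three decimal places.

Σσ²ᵢ = 0.729² + 1.649² + 1.273² + 0.919² = 5.7157
Covariances σ_ij = r_ij · s_i · s_j:
  σ(I1,I2) = 0.396 × 0.729 × 1.649 = 0.4760
  σ(I1,I3) = 0.495 × 0.729 × 1.273 = 0.4594
  σ(I1,I4) = 0.544 × 0.729 × 0.919 = 0.3645
  σ(I2,I3) = 0.415 × 1.649 × 1.273 = 0.8712
  σ(I2,I4) = 0.341 × 1.649 × 0.919 = 0.5168
  σ(I3,I4) = 0.331 × 1.273 × 0.919 = 0.3872
σ²_T = Σσ²ᵢ + 2·Σσ_ij = 5.7157 + 2 × 3.0751 = 11.8659
α = (4/3)·(1 − 5.7157/11.8659) = 0.691

Cronbach's alpha = 0.691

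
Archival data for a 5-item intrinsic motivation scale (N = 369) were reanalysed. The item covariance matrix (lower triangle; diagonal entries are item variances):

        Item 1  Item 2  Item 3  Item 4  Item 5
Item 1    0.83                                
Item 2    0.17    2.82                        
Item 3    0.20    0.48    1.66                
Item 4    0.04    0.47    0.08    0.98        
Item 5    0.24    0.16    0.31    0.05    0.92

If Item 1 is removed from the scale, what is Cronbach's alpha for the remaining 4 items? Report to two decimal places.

Remaining items: Item 2, Item 3, Item 4, Item 5 (k = 4).
sum of item variances = 2.82 + 1.66 + 0.98 + 0.92 = 6.38
σ²_total = 6.38 + 2 × 1.55 = 9.48
α (item deleted) = (4/3)·(1 − 6.38/9.48) = 0.44

α = 0.44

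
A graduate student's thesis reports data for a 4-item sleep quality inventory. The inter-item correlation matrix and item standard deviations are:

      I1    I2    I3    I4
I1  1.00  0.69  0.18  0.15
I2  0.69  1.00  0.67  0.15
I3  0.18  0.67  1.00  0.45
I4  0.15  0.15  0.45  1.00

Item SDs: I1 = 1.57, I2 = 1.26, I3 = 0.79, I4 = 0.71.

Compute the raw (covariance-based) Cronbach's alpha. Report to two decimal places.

Σσ²ᵢ = 1.57² + 1.26² + 0.79² + 0.71² = 5.1807
Covariances σ_ij = r_ij · s_i · s_j:
  σ(I1,I2) = 0.69 × 1.57 × 1.26 = 1.3650
  σ(I1,I3) = 0.18 × 1.57 × 0.79 = 0.2233
  σ(I1,I4) = 0.15 × 1.57 × 0.71 = 0.1672
  σ(I2,I3) = 0.67 × 1.26 × 0.79 = 0.6669
  σ(I2,I4) = 0.15 × 1.26 × 0.71 = 0.1342
  σ(I3,I4) = 0.45 × 0.79 × 0.71 = 0.2524
σ²_T = Σσ²ᵢ + 2·Σσ_ij = 5.1807 + 2 × 2.8090 = 10.7987
α = (4/3)·(1 − 5.1807/10.7987) = 0.69

Cronbach's alpha = 0.69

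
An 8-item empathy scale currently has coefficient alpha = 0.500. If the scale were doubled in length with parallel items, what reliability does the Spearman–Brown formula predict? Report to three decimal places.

predicted reliability = 0.667

Length factor m = 2
α' = m·α / (1 + (m−1)·α)
   = 2 × 0.500 / (1 + (2 − 1) × 0.500)
   = 1.0000 / 1.5000 = 0.667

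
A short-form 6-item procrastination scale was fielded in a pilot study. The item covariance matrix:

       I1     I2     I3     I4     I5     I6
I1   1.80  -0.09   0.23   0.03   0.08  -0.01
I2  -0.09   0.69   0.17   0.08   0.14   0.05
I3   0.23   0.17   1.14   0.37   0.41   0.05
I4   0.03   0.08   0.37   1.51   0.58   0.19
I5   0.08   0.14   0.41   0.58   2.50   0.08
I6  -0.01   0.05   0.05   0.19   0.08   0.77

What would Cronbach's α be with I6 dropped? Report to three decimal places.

Cronbach's α = 0.430

Remaining items: I1, I2, I3, I4, I5 (k = 5).
Σσᵢ² = 1.80 + 0.69 + 1.14 + 1.51 + 2.50 = 7.64
Var(T) = 7.64 + 2 × 2.00 = 11.64
α (item deleted) = (5/4)·(1 − 7.64/11.64) = 0.430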